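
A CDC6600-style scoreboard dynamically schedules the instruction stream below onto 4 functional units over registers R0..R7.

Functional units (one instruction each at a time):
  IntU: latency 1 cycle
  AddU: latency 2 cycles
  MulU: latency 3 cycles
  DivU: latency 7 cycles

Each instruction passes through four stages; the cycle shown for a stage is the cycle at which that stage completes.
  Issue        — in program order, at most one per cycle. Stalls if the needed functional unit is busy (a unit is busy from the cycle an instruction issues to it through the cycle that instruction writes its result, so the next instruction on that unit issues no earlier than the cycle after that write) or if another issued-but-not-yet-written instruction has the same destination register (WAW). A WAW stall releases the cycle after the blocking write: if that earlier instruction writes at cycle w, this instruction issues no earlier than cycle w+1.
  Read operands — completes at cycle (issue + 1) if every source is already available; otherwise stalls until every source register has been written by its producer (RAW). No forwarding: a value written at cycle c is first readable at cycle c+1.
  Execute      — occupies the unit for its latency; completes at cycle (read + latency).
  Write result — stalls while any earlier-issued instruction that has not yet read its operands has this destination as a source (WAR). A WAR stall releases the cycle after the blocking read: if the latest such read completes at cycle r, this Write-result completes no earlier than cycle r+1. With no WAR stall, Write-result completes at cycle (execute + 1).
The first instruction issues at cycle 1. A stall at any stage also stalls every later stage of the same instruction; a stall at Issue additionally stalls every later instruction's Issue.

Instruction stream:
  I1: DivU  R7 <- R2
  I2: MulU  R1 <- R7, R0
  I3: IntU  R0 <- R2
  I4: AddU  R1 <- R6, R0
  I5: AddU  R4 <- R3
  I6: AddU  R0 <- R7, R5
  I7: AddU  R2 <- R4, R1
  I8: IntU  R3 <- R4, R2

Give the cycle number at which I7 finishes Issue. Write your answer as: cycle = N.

I1  is:1  ro:2  ex:9  wr:10
I2  is:2  ro:11  ex:14  wr:15  — RAW R7: wait I1 write@10
I3  is:3  ro:4  ex:5  wr:12  — WAR R0: wait I2 read@11
I4  is:16  ro:17  ex:19  wr:20  — WAW R1: wait I2 write@15
I5  is:21  ro:22  ex:24  wr:25  — struct: AddU busy until I4 writes@20
I6  is:26  ro:27  ex:29  wr:30  — struct: AddU busy until I5 writes@25
I7  is:31  ro:32  ex:34  wr:35  — struct: AddU busy until I6 writes@30
I8  is:32  ro:36  ex:37  wr:38  — RAW R2: wait I7 write@35

cycle = 31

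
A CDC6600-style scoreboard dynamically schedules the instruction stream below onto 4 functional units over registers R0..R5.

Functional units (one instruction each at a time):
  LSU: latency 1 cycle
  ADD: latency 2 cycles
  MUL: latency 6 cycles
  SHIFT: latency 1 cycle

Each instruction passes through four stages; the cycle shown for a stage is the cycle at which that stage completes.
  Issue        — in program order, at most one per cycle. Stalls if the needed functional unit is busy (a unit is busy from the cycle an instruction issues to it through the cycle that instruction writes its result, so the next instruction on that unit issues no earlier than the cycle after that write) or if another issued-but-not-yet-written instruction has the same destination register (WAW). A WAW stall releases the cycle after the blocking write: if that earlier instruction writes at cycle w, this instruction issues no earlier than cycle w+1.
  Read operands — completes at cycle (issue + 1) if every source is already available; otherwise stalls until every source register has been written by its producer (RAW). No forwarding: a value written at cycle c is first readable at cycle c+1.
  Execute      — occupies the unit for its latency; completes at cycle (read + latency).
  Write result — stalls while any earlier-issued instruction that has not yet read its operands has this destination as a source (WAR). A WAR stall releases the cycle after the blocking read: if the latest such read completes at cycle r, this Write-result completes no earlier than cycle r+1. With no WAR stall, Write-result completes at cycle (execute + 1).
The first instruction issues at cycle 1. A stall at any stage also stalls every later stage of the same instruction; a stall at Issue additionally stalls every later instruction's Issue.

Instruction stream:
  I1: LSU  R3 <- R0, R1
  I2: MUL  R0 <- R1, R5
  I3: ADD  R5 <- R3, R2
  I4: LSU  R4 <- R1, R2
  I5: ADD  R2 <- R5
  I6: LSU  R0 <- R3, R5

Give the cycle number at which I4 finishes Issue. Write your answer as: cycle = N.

cycle = 5

I1  is:1  ro:2  ex:3  wr:4
I2  is:2  ro:3  ex:9  wr:10
I3  is:3  ro:5  ex:7  wr:8  — RAW R3: wait I1 write@4
I4  is:5  ro:6  ex:7  wr:8  — struct: LSU busy until I1 writes@4
I5  is:9  ro:10  ex:12  wr:13  — struct: ADD busy until I3 writes@8
I6  is:11  ro:12  ex:13  wr:14  — WAW R0: wait I2 write@10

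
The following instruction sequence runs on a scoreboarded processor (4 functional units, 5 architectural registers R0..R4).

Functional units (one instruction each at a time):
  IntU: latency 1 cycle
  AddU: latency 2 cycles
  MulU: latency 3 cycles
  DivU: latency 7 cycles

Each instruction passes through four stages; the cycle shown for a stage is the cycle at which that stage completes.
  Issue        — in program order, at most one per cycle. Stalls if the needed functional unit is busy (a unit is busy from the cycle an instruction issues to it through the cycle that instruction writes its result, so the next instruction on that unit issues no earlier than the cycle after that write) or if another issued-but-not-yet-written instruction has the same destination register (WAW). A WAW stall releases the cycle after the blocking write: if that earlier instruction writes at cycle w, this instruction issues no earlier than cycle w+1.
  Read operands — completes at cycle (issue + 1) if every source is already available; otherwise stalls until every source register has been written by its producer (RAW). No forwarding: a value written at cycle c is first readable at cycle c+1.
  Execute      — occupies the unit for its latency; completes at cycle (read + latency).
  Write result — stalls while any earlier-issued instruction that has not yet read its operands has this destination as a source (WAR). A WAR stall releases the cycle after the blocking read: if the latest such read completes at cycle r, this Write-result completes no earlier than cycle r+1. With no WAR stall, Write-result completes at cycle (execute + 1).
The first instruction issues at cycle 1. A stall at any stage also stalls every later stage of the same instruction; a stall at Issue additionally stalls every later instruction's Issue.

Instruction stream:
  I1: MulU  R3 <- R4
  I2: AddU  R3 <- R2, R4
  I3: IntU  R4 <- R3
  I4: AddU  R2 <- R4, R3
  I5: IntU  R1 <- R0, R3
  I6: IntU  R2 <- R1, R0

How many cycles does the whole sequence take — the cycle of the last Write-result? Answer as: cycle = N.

cycle 1: I1 dispatched to MulU
cycle 2: I1 operands ready
cycle 5: I1 complete
cycle 6: R3←I1
cycle 7: I2 dispatched to AddU
cycle 8: I2 operands ready | I3 dispatched to IntU
cycle 10: I2 complete
cycle 11: R3←I2
cycle 12: I3 operands ready | I4 dispatched to AddU
cycle 13: I3 complete
cycle 14: R4←I3
cycle 15: I4 operands ready | I5 dispatched to IntU
cycle 16: I5 operands ready
cycle 17: I4 complete | I5 complete
cycle 18: R2←I4 | R1←I5
cycle 19: I6 dispatched to IntU
cycle 20: I6 operands ready
cycle 21: I6 complete
cycle 22: R2←I6

cycle = 22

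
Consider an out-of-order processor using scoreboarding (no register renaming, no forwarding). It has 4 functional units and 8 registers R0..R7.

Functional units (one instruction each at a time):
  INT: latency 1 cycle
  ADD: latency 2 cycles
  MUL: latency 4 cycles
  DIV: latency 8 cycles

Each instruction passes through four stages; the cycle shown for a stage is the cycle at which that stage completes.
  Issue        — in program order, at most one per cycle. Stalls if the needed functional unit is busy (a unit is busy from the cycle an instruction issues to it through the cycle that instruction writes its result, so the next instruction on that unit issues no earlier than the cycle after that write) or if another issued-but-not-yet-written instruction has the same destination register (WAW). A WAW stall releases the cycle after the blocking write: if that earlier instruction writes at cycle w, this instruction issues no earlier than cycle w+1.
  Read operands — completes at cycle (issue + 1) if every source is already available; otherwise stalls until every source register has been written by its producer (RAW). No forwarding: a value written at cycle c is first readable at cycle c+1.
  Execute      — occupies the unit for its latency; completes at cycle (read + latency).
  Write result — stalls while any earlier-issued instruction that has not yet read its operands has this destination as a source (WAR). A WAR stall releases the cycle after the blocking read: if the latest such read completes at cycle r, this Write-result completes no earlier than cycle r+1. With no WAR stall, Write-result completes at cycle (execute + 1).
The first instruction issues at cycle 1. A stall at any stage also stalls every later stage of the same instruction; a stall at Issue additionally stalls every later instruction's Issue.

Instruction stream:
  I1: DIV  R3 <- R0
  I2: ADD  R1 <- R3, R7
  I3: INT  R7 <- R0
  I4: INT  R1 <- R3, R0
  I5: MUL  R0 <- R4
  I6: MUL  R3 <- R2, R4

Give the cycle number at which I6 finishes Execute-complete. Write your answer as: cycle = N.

cycle = 29

cycle 1: issue I1 (DIV)
cycle 2: I1 read-ops · issue I2 (ADD)
cycle 3: issue I3 (INT)
cycle 4: I3 read-ops
cycle 5: I3 finished on INT
cycle 10: I1 finished on DIV
cycle 11: I1→R3
cycle 12: I2 read-ops
cycle 13: I3→R7
cycle 14: I2 finished on ADD
cycle 15: I2→R1
cycle 16: issue I4 (INT)
cycle 17: I4 read-ops · issue I5 (MUL)
cycle 18: I4 finished on INT · I5 read-ops
cycle 19: I4→R1
cycle 22: I5 finished on MUL
cycle 23: I5→R0
cycle 24: issue I6 (MUL)
cycle 25: I6 read-ops
cycle 29: I6 finished on MUL
cycle 30: I6→R3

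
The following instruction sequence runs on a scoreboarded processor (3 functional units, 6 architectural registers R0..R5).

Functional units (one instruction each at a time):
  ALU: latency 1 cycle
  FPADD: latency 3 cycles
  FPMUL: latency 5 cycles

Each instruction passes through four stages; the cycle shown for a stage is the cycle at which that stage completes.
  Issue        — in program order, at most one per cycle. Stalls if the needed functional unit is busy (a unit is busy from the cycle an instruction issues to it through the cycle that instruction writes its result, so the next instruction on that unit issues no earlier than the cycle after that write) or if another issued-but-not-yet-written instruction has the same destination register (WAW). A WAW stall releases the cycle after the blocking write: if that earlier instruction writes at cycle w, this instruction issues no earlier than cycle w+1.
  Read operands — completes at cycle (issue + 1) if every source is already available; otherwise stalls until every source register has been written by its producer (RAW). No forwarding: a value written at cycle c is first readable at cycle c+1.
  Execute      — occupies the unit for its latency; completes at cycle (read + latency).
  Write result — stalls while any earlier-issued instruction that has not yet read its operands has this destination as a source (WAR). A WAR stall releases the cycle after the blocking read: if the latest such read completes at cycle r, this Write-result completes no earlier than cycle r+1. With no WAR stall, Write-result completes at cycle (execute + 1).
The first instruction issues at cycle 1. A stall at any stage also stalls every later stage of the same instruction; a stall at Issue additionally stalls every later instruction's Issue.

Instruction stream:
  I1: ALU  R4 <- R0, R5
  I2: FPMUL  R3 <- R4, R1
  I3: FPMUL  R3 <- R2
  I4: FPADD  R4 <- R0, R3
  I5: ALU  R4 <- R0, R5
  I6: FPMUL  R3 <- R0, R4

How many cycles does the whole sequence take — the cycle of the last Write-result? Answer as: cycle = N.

t=1  I1 issues→ALU
t=2  I1 reads · I2 issues→FPMUL
t=3  I1 exec-done
t=4  I1 writes R4
t=5  I2 reads
t=10  I2 exec-done
t=11  I2 writes R3
t=12  I3 issues→FPMUL
t=13  I3 reads · I4 issues→FPADD
t=18  I3 exec-done
t=19  I3 writes R3
t=20  I4 reads
t=23  I4 exec-done
t=24  I4 writes R4
t=25  I5 issues→ALU
t=26  I5 reads · I6 issues→FPMUL
t=27  I5 exec-done
t=28  I5 writes R4
t=29  I6 reads
t=34  I6 exec-done
t=35  I6 writes R3

cycle = 35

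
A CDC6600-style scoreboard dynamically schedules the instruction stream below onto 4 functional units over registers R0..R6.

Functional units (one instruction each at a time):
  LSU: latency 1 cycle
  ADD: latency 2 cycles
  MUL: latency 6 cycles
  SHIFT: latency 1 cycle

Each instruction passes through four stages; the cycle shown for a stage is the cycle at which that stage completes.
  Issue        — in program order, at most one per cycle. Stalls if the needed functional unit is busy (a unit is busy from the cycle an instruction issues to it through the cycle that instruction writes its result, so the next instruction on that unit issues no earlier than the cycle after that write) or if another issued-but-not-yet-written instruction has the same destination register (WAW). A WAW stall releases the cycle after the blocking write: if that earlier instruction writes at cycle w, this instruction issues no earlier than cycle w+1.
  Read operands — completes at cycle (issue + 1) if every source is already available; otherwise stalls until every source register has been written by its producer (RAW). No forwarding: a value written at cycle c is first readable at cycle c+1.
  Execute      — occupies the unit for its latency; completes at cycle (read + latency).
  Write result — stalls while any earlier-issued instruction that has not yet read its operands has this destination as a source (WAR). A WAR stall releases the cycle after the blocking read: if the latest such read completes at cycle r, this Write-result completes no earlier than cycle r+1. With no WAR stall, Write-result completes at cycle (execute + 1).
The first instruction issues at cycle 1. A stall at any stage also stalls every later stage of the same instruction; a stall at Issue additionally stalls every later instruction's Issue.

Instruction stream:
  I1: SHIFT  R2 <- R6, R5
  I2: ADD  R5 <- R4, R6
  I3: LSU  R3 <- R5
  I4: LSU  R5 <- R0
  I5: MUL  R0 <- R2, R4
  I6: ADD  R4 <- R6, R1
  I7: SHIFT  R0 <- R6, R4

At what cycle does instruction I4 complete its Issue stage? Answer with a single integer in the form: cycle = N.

cycle = 10

c1: I1 issues→SHIFT
c2: I1 reads | I2 issues→ADD
c3: I1 exec-done | I2 reads | I3 issues→LSU
c4: I1 writes R2
c5: I2 exec-done
c6: I2 writes R5
c7: I3 reads
c8: I3 exec-done
c9: I3 writes R3
c10: I4 issues→LSU
c11: I4 reads | I5 issues→MUL
c12: I4 exec-done | I5 reads | I6 issues→ADD
c13: I4 writes R5 | I6 reads
c15: I6 exec-done
c16: I6 writes R4
c18: I5 exec-done
c19: I5 writes R0
c20: I7 issues→SHIFT
c21: I7 reads
c22: I7 exec-done
c23: I7 writes R0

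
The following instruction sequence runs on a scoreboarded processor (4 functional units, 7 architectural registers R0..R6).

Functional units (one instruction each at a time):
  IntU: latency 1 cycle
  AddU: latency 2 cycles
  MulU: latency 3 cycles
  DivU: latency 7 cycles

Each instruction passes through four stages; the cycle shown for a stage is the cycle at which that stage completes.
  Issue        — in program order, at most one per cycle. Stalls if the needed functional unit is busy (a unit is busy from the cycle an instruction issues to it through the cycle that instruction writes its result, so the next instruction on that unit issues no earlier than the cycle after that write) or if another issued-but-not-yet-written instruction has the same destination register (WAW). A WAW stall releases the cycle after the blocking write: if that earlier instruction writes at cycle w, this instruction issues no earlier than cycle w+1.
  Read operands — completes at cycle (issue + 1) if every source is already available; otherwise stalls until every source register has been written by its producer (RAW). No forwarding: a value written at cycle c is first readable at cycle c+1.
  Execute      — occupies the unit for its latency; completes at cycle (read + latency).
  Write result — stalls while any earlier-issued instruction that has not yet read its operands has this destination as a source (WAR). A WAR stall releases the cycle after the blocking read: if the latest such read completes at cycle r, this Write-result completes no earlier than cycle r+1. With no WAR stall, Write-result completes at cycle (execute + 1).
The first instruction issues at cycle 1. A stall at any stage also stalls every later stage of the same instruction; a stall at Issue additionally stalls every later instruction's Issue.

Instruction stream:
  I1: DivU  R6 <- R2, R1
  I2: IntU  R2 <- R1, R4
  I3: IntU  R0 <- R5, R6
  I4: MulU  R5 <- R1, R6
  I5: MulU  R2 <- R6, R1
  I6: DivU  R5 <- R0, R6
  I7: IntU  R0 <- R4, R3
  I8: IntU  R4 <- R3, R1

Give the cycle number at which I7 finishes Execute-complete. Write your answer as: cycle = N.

[I1] 1/2/9/10
[I2] 2/3/4/5
[I3] 6/11/12/13  (struct: IntU busy until I2 writes@5; RAW R6: wait I1 write@10)
[I4] 7/11/14/15  (RAW R6: wait I1 write@10)
[I5] 16/17/20/21  (struct: MulU busy until I4 writes@15)
[I6] 17/18/25/26
[I7] 18/19/20/21
[I8] 22/23/24/25  (struct: IntU busy until I7 writes@21)

cycle = 20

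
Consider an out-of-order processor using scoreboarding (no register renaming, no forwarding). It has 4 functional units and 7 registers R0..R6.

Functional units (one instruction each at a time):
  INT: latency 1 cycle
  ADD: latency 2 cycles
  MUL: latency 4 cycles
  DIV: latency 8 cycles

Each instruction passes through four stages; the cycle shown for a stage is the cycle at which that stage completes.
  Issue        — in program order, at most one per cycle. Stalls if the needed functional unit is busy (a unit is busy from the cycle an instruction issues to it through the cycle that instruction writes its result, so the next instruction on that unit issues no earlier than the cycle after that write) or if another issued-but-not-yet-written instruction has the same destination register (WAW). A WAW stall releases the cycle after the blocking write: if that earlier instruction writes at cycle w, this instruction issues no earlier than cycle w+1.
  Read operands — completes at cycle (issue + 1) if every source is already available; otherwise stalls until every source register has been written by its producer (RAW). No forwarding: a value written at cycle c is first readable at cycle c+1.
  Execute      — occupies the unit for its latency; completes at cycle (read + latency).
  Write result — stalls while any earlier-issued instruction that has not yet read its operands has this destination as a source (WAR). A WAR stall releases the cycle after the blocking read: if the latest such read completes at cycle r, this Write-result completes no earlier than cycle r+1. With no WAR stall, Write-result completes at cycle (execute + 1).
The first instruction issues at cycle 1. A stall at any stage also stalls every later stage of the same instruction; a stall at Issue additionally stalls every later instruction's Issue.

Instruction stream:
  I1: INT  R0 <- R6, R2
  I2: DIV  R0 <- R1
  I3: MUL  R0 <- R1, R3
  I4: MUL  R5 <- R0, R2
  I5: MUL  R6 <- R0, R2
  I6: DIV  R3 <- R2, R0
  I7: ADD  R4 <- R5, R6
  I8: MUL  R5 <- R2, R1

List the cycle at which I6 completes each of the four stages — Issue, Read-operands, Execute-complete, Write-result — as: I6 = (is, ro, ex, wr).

I6 = (31, 32, 40, 41)

cycle 1: I1 dispatched to INT
cycle 2: I1 operands ready
cycle 3: I1 complete
cycle 4: R0←I1
cycle 5: I2 dispatched to DIV
cycle 6: I2 operands ready
cycle 14: I2 complete
cycle 15: R0←I2
cycle 16: I3 dispatched to MUL
cycle 17: I3 operands ready
cycle 21: I3 complete
cycle 22: R0←I3
cycle 23: I4 dispatched to MUL
cycle 24: I4 operands ready
cycle 28: I4 complete
cycle 29: R5←I4
cycle 30: I5 dispatched to MUL
cycle 31: I5 operands ready | I6 dispatched to DIV
cycle 32: I6 operands ready | I7 dispatched to ADD
cycle 35: I5 complete
cycle 36: R6←I5
cycle 37: I7 operands ready | I8 dispatched to MUL
cycle 38: I8 operands ready
cycle 39: I7 complete
cycle 40: I6 complete | R4←I7
cycle 41: R3←I6
cycle 42: I8 complete
cycle 43: R5←I8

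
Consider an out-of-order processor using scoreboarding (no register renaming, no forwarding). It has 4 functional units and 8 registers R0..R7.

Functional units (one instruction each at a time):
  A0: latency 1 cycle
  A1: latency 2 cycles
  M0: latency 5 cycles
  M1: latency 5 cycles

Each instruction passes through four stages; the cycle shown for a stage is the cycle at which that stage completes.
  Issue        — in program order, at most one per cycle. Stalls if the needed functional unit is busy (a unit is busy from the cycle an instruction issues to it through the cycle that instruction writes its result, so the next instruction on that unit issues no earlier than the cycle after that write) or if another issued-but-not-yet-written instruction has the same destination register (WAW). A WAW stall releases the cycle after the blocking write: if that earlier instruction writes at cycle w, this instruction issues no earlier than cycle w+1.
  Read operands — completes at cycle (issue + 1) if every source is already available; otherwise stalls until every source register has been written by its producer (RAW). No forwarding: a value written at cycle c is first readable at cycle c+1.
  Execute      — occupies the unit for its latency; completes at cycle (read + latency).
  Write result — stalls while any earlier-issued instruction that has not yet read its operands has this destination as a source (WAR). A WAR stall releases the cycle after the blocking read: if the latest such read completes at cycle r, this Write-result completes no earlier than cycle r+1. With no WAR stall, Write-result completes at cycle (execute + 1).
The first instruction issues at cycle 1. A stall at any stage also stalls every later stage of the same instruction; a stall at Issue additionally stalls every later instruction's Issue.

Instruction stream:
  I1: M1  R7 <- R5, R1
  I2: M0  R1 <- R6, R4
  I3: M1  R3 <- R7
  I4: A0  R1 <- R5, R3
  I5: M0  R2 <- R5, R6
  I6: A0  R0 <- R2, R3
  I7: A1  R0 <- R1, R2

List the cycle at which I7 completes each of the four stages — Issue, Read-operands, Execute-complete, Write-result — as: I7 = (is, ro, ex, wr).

  I1 | 1 | 2 | 7 | 8
  I2 | 2 | 3 | 8 | 9
  I3 | 9 | 10 | 15 | 16   struct: M1 busy until I1 writes@8
  I4 | 10 | 17 | 18 | 19   RAW R3: wait I3 write@16
  I5 | 11 | 12 | 17 | 18
  I6 | 20 | 21 | 22 | 23   struct: A0 busy until I4 writes@19
  I7 | 24 | 25 | 27 | 28   WAW R0: wait I6 write@23

I7 = (24, 25, 27, 28)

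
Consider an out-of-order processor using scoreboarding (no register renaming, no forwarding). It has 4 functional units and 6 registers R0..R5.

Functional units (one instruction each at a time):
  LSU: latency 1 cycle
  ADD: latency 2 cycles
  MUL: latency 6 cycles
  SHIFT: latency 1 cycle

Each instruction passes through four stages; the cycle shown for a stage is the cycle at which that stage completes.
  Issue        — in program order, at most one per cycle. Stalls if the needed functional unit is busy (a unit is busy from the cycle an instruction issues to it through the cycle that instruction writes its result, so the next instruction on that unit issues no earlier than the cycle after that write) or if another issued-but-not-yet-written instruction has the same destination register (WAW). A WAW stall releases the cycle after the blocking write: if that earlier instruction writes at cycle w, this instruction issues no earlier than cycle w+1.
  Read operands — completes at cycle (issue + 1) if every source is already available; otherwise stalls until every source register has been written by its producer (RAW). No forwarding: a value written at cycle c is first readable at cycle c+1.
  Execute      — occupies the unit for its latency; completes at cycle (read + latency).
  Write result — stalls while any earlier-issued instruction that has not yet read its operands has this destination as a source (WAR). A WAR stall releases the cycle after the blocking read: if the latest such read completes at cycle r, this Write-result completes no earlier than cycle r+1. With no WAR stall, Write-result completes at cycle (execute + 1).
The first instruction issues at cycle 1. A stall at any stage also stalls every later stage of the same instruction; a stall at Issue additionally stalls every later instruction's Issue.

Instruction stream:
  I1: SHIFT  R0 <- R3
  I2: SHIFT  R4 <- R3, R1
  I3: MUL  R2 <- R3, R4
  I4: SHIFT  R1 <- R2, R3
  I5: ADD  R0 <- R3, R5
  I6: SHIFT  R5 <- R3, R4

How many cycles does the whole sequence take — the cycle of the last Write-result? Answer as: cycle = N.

cycle = 23

cycle 1: I1→SHIFT
cycle 2: I1 RO
cycle 3: I1 EX
cycle 4: I1 WR R0
cycle 5: I2→SHIFT
cycle 6: I2 RO; I3→MUL
cycle 7: I2 EX
cycle 8: I2 WR R4
cycle 9: I3 RO; I4→SHIFT
cycle 10: I5→ADD
cycle 11: I5 RO
cycle 13: I5 EX
cycle 14: I5 WR R0
cycle 15: I3 EX
cycle 16: I3 WR R2
cycle 17: I4 RO
cycle 18: I4 EX
cycle 19: I4 WR R1
cycle 20: I6→SHIFT
cycle 21: I6 RO
cycle 22: I6 EX
cycle 23: I6 WR R5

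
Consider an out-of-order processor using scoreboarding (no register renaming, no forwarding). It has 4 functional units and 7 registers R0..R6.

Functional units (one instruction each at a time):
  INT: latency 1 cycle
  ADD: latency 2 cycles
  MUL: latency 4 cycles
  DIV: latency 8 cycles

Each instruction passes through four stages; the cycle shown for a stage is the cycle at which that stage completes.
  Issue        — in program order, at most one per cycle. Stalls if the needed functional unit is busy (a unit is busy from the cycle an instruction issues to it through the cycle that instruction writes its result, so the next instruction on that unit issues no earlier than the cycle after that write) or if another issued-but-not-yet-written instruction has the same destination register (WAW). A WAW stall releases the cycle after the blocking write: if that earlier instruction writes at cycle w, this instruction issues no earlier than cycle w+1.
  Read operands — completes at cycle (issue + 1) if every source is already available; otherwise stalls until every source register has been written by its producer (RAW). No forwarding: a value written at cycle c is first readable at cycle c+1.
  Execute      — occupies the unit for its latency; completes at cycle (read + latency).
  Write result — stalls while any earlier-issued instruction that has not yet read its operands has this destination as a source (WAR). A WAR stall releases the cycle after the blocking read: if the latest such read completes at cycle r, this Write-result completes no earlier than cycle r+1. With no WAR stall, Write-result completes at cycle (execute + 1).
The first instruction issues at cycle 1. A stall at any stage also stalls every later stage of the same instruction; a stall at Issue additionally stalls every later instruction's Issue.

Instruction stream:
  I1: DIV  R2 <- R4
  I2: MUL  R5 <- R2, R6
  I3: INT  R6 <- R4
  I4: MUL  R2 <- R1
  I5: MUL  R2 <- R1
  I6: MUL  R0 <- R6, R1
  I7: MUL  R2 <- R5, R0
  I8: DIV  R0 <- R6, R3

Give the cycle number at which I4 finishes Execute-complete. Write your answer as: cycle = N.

I1: IS=1 RO=2 EX=10 WR=11
I2: IS=2 RO=12 EX=16 WR=17  [RAW R2: wait I1 write@11]
I3: IS=3 RO=4 EX=5 WR=13  [WAR R6: wait I2 read@12]
I4: IS=18 RO=19 EX=23 WR=24  [struct: MUL busy until I2 writes@17]
I5: IS=25 RO=26 EX=30 WR=31  [struct: MUL busy until I4 writes@24]
I6: IS=32 RO=33 EX=37 WR=38  [struct: MUL busy until I5 writes@31]
I7: IS=39 RO=40 EX=44 WR=45  [struct: MUL busy until I6 writes@38]
I8: IS=40 RO=41 EX=49 WR=50

cycle = 23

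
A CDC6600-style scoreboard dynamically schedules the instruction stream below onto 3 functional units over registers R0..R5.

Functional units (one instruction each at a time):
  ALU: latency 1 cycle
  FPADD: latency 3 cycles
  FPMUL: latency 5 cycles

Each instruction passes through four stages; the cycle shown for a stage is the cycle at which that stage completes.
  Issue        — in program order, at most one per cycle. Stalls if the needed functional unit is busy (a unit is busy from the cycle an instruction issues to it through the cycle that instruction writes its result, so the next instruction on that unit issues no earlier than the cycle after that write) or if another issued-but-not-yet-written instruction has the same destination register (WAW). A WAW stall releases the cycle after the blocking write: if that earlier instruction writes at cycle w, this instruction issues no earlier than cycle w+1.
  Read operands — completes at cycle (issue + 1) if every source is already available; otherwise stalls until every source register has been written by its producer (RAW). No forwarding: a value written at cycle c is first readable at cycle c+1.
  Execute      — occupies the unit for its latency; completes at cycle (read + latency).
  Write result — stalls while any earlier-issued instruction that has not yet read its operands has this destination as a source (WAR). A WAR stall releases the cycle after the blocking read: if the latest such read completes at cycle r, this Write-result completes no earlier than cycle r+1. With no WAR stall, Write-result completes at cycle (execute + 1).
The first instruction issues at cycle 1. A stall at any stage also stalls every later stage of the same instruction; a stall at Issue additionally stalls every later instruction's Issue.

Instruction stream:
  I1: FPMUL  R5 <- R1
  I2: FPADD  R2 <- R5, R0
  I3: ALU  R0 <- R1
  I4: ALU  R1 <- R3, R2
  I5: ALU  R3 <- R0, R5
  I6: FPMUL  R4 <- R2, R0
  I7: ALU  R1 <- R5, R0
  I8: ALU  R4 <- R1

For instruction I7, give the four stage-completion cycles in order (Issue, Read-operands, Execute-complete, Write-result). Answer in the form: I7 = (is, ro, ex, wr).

I7 = (21, 22, 23, 24)

t=1  I1 issues→FPMUL
t=2  I1 reads | I2 issues→FPADD
t=3  I3 issues→ALU
t=4  I3 reads
t=5  I3 exec-done
t=7  I1 exec-done
t=8  I1 writes R5
t=9  I2 reads
t=10  I3 writes R0
t=11  I4 issues→ALU
t=12  I2 exec-done
t=13  I2 writes R2
t=14  I4 reads
t=15  I4 exec-done
t=16  I4 writes R1
t=17  I5 issues→ALU
t=18  I5 reads | I6 issues→FPMUL
t=19  I5 exec-done | I6 reads
t=20  I5 writes R3
t=21  I7 issues→ALU
t=22  I7 reads
t=23  I7 exec-done
t=24  I6 exec-done | I7 writes R1
t=25  I6 writes R4
t=26  I8 issues→ALU
t=27  I8 reads
t=28  I8 exec-done
t=29  I8 writes R4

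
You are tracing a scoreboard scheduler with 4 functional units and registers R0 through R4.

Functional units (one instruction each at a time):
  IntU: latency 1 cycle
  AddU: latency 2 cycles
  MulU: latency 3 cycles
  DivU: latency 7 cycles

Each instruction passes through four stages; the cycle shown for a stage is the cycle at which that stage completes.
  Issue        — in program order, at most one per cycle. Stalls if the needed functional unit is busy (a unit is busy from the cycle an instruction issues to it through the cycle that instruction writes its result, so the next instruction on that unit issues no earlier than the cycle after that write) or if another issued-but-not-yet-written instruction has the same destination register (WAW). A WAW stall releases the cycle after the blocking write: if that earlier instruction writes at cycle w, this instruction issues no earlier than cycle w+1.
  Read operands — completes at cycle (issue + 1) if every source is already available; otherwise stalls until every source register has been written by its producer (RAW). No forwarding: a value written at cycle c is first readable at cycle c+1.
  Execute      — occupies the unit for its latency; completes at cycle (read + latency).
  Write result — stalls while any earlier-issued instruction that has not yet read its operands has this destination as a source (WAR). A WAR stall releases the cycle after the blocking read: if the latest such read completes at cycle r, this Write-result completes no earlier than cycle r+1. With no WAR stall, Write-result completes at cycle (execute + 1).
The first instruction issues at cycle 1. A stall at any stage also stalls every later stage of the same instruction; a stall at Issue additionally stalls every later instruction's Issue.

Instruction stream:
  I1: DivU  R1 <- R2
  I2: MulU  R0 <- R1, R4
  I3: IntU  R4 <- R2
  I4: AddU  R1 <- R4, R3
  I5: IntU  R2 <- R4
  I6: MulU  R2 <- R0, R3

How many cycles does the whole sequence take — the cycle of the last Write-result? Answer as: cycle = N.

cycle = 22

cycle 1: issue I1 (DivU)
cycle 2: I1 read-ops, issue I2 (MulU)
cycle 3: issue I3 (IntU)
cycle 4: I3 read-ops
cycle 5: I3 finished on IntU
cycle 9: I1 finished on DivU
cycle 10: I1→R1
cycle 11: I2 read-ops, issue I4 (AddU)
cycle 12: I3→R4
cycle 13: I4 read-ops, issue I5 (IntU)
cycle 14: I2 finished on MulU, I5 read-ops
cycle 15: I2→R0, I4 finished on AddU, I5 finished on IntU
cycle 16: I4→R1, I5→R2
cycle 17: issue I6 (MulU)
cycle 18: I6 read-ops
cycle 21: I6 finished on MulU
cycle 22: I6→R2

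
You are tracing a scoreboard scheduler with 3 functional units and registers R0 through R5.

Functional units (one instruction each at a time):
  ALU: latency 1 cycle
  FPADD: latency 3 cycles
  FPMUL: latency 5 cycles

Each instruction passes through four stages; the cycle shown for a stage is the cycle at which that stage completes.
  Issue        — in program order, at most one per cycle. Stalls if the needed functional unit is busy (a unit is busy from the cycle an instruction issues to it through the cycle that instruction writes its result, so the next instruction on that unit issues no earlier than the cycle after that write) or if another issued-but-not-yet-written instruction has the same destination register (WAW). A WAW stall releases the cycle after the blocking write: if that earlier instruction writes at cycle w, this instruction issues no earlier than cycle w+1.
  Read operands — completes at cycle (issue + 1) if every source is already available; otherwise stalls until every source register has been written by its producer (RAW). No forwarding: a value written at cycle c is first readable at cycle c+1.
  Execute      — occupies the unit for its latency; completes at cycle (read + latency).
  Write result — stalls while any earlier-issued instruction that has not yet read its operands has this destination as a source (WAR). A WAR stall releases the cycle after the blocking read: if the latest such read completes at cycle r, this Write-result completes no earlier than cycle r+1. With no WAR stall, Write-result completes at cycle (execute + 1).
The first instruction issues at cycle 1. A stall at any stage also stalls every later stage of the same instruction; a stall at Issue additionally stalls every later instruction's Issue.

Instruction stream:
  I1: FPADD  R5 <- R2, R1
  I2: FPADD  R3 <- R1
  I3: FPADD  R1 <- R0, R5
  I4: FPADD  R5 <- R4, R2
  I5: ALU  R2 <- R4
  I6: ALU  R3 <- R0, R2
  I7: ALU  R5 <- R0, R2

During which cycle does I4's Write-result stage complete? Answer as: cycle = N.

cycle = 24

[1] issue I1 (FPADD)
[2] I1 read-ops
[5] I1 finished on FPADD
[6] I1→R5
[7] issue I2 (FPADD)
[8] I2 read-ops
[11] I2 finished on FPADD
[12] I2→R3
[13] issue I3 (FPADD)
[14] I3 read-ops
[17] I3 finished on FPADD
[18] I3→R1
[19] issue I4 (FPADD)
[20] I4 read-ops · issue I5 (ALU)
[21] I5 read-ops
[22] I5 finished on ALU
[23] I4 finished on FPADD · I5→R2
[24] I4→R5 · issue I6 (ALU)
[25] I6 read-ops
[26] I6 finished on ALU
[27] I6→R3
[28] issue I7 (ALU)
[29] I7 read-ops
[30] I7 finished on ALU
[31] I7→R5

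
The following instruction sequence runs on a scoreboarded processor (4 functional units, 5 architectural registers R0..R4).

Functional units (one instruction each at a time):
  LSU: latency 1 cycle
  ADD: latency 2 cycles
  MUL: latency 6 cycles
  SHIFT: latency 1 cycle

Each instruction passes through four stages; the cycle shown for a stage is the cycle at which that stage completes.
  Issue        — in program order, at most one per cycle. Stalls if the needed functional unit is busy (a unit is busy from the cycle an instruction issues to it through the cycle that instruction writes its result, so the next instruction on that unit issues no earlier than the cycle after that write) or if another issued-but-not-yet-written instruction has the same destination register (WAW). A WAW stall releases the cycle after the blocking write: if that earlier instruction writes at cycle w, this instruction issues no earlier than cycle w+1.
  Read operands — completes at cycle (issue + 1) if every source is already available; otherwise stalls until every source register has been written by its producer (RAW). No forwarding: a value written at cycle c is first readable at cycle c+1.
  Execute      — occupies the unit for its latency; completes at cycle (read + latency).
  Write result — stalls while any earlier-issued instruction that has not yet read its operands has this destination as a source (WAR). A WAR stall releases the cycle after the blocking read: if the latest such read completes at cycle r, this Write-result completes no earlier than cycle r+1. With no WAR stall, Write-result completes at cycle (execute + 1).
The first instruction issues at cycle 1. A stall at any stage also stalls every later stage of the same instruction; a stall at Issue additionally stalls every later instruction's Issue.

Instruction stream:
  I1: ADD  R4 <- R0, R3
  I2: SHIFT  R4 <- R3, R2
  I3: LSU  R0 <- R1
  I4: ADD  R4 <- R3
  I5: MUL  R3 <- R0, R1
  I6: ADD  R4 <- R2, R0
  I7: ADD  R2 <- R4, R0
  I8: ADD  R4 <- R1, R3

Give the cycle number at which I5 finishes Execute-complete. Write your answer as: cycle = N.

cycle = 18

c1: I1 issues→ADD
c2: I1 reads
c4: I1 exec-done
c5: I1 writes R4
c6: I2 issues→SHIFT
c7: I2 reads · I3 issues→LSU
c8: I2 exec-done · I3 reads
c9: I2 writes R4 · I3 exec-done
c10: I3 writes R0 · I4 issues→ADD
c11: I4 reads · I5 issues→MUL
c12: I5 reads
c13: I4 exec-done
c14: I4 writes R4
c15: I6 issues→ADD
c16: I6 reads
c18: I5 exec-done · I6 exec-done
c19: I5 writes R3 · I6 writes R4
c20: I7 issues→ADD
c21: I7 reads
c23: I7 exec-done
c24: I7 writes R2
c25: I8 issues→ADD
c26: I8 reads
c28: I8 exec-done
c29: I8 writes R4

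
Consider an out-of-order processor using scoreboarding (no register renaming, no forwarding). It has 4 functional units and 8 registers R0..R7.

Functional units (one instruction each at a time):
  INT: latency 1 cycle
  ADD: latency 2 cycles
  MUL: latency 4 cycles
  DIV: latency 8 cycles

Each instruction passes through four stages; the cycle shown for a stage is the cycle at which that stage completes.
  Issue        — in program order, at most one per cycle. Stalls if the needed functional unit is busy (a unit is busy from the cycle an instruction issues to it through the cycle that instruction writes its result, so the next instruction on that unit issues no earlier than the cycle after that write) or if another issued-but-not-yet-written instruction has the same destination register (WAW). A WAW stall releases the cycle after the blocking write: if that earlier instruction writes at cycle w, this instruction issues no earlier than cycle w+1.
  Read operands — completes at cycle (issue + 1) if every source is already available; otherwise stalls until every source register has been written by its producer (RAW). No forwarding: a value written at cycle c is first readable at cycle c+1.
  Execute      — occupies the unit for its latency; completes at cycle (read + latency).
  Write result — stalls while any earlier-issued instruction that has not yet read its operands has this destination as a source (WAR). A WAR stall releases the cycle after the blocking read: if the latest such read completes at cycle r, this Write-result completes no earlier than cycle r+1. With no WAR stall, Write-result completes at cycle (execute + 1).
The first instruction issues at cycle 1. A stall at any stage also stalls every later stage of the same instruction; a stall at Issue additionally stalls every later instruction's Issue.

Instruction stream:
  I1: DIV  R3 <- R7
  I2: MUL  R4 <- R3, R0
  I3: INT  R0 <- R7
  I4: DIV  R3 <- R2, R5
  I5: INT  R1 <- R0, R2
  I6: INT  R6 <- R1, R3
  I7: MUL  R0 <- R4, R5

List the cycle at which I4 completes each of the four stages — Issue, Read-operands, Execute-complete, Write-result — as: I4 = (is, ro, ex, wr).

I4 = (12, 13, 21, 22)

1) issue 1, read 2, done 10, write 11
2) issue 2, read 12, done 16, write 17  <RAW R3: wait I1 write@11>
3) issue 3, read 4, done 5, write 13  <WAR R0: wait I2 read@12>
4) issue 12, read 13, done 21, write 22  <struct: DIV busy until I1 writes@11>
5) issue 14, read 15, done 16, write 17  <struct: INT busy until I3 writes@13>
6) issue 18, read 23, done 24, write 25  <struct: INT busy until I5 writes@17 / RAW R3: wait I4 write@22>
7) issue 19, read 20, done 24, write 25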